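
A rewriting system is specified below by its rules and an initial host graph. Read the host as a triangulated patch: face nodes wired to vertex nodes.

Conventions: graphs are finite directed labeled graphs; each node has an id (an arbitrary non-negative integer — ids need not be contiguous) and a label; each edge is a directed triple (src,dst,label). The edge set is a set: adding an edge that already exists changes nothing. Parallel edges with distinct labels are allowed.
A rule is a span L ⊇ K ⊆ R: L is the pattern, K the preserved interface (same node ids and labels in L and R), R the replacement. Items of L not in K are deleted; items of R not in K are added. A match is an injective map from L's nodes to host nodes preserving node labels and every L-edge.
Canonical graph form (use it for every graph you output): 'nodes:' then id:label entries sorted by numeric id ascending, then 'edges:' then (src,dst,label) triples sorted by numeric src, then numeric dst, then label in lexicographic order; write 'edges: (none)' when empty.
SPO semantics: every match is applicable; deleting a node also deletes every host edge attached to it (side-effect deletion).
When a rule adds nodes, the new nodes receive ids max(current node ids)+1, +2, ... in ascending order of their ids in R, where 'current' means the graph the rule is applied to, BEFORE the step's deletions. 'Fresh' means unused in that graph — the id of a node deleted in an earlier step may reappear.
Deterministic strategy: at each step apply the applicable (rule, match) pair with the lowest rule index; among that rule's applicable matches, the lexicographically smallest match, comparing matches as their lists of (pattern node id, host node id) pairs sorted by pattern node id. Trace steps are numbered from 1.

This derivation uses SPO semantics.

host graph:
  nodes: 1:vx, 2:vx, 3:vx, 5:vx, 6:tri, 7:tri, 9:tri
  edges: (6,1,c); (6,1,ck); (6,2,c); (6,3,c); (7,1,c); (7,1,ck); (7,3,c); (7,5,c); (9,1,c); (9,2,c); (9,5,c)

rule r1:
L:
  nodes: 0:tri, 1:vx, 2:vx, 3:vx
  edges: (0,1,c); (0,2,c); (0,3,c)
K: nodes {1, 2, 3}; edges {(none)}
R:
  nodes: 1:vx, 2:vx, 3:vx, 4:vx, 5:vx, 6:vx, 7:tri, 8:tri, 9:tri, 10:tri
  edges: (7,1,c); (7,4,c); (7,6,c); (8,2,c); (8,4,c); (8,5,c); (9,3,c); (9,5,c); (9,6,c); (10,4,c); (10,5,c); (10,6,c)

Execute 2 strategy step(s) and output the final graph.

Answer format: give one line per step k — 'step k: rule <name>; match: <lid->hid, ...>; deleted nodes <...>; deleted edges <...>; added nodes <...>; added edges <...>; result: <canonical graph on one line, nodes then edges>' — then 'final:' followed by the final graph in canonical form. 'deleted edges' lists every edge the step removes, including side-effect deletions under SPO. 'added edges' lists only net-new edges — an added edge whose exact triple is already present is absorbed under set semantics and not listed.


step 1: rule r1; match: 0->6, 1->1, 2->2, 3->3; deleted nodes 6; deleted edges (6,1,c); (6,1,ck); (6,2,c); (6,3,c); added nodes 10, 11, 12, 13, 14, 15, 16; added edges (13,1,c); (13,10,c); (13,12,c); (14,2,c); (14,10,c); (14,11,c); (15,3,c); (15,11,c); (15,12,c); (16,10,c); (16,11,c); (16,12,c); result: nodes: 1:vx, 2:vx, 3:vx, 5:vx, 7:tri, 9:tri, 10:vx, 11:vx, 12:vx, 13:tri, 14:tri, 15:tri, 16:tri edges: (7,1,c); (7,1,ck); (7,3,c); (7,5,c); (9,1,c); (9,2,c); (9,5,c); (13,1,c); (13,10,c); (13,12,c); (14,2,c); (14,10,c); (14,11,c); (15,3,c); (15,11,c); (15,12,c); (16,10,c); (16,11,c); (16,12,c)
step 2: rule r1; match: 0->7, 1->1, 2->3, 3->5; deleted nodes 7; deleted edges (7,1,c); (7,1,ck); (7,3,c); (7,5,c); added nodes 17, 18, 19, 20, 21, 22, 23; added edges (20,1,c); (20,17,c); (20,19,c); (21,3,c); (21,17,c); (21,18,c); (22,5,c); (22,18,c); (22,19,c); (23,17,c); (23,18,c); (23,19,c); result: nodes: 1:vx, 2:vx, 3:vx, 5:vx, 9:tri, 10:vx, 11:vx, 12:vx, 13:tri, 14:tri, 15:tri, 16:tri, 17:vx, 18:vx, 19:vx, 20:tri, 21:tri, 22:tri, 23:tri edges: (9,1,c); (9,2,c); (9,5,c); (13,1,c); (13,10,c); (13,12,c); (14,2,c); (14,10,c); (14,11,c); (15,3,c); (15,11,c); (15,12,c); (16,10,c); (16,11,c); (16,12,c); (20,1,c); (20,17,c); (20,19,c); (21,3,c); (21,17,c); (21,18,c); (22,5,c); (22,18,c); (22,19,c); (23,17,c); (23,18,c); (23,19,c)
final:
nodes: 1:vx, 2:vx, 3:vx, 5:vx, 9:tri, 10:vx, 11:vx, 12:vx, 13:tri, 14:tri, 15:tri, 16:tri, 17:vx, 18:vx, 19:vx, 20:tri, 21:tri, 22:tri, 23:tri
edges: (9,1,c); (9,2,c); (9,5,c); (13,1,c); (13,10,c); (13,12,c); (14,2,c); (14,10,c); (14,11,c); (15,3,c); (15,11,c); (15,12,c); (16,10,c); (16,11,c); (16,12,c); (20,1,c); (20,17,c); (20,19,c); (21,3,c); (21,17,c); (21,18,c); (22,5,c); (22,18,c); (22,19,c); (23,17,c); (23,18,c); (23,19,c)


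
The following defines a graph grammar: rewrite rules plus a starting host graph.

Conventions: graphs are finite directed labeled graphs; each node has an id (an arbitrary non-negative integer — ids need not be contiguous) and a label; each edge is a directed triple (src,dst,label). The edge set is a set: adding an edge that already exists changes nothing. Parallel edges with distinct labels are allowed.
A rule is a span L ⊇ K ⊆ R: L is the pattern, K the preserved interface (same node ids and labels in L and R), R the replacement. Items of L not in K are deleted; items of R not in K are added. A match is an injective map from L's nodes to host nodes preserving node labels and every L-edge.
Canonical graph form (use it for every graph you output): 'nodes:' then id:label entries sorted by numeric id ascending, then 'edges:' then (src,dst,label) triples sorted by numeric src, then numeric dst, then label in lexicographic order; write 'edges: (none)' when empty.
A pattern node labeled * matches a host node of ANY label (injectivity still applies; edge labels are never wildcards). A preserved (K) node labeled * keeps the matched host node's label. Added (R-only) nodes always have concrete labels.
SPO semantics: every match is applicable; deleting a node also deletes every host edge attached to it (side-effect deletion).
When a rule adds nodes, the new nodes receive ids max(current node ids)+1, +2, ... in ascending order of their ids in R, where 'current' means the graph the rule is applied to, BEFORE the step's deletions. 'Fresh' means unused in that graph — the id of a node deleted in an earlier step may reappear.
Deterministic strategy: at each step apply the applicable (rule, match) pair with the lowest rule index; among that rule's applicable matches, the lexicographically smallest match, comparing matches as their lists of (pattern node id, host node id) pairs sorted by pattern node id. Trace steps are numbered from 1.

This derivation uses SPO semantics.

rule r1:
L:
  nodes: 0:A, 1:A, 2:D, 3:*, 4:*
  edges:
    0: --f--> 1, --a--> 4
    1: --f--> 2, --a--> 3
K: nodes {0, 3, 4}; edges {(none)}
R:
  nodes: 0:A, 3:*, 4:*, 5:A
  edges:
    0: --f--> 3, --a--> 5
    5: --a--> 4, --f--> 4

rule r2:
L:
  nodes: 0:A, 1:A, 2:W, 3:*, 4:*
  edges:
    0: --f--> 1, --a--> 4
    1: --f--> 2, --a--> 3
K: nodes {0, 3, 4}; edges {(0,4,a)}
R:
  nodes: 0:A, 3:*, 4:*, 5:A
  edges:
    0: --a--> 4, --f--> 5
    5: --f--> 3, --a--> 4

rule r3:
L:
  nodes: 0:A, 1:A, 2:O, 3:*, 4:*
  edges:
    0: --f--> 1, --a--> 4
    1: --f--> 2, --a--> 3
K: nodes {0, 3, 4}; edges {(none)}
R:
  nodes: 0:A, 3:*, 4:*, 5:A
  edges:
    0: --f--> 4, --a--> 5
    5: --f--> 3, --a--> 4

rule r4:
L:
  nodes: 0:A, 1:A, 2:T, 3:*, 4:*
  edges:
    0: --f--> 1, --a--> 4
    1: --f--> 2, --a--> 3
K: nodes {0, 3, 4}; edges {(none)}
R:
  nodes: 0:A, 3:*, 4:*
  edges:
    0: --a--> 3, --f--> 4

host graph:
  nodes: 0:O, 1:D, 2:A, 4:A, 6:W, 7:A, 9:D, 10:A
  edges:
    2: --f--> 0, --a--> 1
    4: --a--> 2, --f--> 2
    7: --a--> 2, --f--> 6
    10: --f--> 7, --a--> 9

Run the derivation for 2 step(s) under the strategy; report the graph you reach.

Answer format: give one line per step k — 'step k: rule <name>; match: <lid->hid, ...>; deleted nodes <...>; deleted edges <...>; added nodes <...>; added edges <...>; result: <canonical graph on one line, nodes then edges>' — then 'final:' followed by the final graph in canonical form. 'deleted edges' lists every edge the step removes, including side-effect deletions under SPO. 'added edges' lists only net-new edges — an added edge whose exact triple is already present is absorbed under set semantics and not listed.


step 1: rule r2; match: 0->10, 1->7, 2->6, 3->2, 4->9; deleted nodes 6, 7; deleted edges (7,2,a); (7,6,f); (10,7,f); added nodes 11; added edges (10,11,f); (11,2,f); (11,9,a); result: nodes: 0:O, 1:D, 2:A, 4:A, 9:D, 10:A, 11:A edges: (2,0,f); (2,1,a); (4,2,a); (4,2,f); (10,9,a); (10,11,f); (11,2,f); (11,9,a)
step 2: rule r3; match: 0->11, 1->2, 2->0, 3->1, 4->9; deleted nodes 0, 2; deleted edges (2,0,f); (2,1,a); (4,2,a); (4,2,f); (11,2,f); (11,9,a); added nodes 12; added edges (11,9,f); (11,12,a); (12,1,f); (12,9,a); result: nodes: 1:D, 4:A, 9:D, 10:A, 11:A, 12:A edges: (10,9,a); (10,11,f); (11,9,f); (11,12,a); (12,1,f); (12,9,a)
final:
nodes: 1:D, 4:A, 9:D, 10:A, 11:A, 12:A
edges: (10,9,a); (10,11,f); (11,9,f); (11,12,a); (12,1,f); (12,9,a)


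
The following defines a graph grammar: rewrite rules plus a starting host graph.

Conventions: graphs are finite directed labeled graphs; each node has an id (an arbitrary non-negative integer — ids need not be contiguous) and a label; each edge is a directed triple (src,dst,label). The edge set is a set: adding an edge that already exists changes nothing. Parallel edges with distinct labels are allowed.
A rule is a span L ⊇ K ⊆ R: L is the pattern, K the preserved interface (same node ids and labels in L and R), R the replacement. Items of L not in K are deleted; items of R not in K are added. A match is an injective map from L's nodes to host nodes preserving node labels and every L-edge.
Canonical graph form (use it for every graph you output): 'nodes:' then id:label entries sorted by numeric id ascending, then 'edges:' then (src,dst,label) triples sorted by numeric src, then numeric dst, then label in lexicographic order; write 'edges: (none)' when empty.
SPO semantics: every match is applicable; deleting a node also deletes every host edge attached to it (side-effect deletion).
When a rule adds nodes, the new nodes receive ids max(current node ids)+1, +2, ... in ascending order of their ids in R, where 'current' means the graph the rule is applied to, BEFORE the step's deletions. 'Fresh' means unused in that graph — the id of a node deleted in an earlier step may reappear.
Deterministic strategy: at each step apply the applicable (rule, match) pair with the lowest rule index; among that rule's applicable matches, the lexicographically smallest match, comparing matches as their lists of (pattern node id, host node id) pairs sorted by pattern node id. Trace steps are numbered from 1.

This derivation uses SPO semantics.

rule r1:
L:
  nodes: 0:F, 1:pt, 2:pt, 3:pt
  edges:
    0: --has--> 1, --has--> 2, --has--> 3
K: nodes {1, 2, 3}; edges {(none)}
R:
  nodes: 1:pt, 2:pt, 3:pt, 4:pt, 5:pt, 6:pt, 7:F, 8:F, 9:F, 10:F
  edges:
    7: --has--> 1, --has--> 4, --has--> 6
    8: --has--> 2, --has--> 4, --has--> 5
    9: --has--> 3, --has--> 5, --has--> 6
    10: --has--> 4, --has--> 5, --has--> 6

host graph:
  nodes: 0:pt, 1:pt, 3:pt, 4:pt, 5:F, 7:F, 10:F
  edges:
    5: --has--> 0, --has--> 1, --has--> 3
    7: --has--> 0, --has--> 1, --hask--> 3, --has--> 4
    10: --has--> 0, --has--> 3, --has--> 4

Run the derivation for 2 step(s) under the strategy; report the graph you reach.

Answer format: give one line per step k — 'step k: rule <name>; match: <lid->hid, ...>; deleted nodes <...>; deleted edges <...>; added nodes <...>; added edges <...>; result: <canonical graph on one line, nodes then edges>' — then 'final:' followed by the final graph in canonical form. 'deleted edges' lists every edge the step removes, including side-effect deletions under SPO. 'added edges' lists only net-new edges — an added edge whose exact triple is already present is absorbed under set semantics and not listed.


step 1: rule r1; match: 0->5, 1->0, 2->1, 3->3; deleted nodes 5; deleted edges (5,0,has); (5,1,has); (5,3,has); added nodes 11, 12, 13, 14, 15, 16, 17; added edges (14,0,has); (14,11,has); (14,13,has); (15,1,has); (15,11,has); (15,12,has); (16,3,has); (16,12,has); (16,13,has); (17,11,has); (17,12,has); (17,13,has); result: nodes: 0:pt, 1:pt, 3:pt, 4:pt, 7:F, 10:F, 11:pt, 12:pt, 13:pt, 14:F, 15:F, 16:F, 17:F edges: (7,0,has); (7,1,has); (7,3,hask); (7,4,has); (10,0,has); (10,3,has); (10,4,has); (14,0,has); (14,11,has); (14,13,has); (15,1,has); (15,11,has); (15,12,has); (16,3,has); (16,12,has); (16,13,has); (17,11,has); (17,12,has); (17,13,has)
step 2: rule r1; match: 0->7, 1->0, 2->1, 3->4; deleted nodes 7; deleted edges (7,0,has); (7,1,has); (7,3,hask); (7,4,has); added nodes 18, 19, 20, 21, 22, 23, 24; added edges (21,0,has); (21,18,has); (21,20,has); (22,1,has); (22,18,has); (22,19,has); (23,4,has); (23,19,has); (23,20,has); (24,18,has); (24,19,has); (24,20,has); result: nodes: 0:pt, 1:pt, 3:pt, 4:pt, 10:F, 11:pt, 12:pt, 13:pt, 14:F, 15:F, 16:F, 17:F, 18:pt, 19:pt, 20:pt, 21:F, 22:F, 23:F, 24:F edges: (10,0,has); (10,3,has); (10,4,has); (14,0,has); (14,11,has); (14,13,has); (15,1,has); (15,11,has); (15,12,has); (16,3,has); (16,12,has); (16,13,has); (17,11,has); (17,12,has); (17,13,has); (21,0,has); (21,18,has); (21,20,has); (22,1,has); (22,18,has); (22,19,has); (23,4,has); (23,19,has); (23,20,has); (24,18,has); (24,19,has); (24,20,has)
final:
nodes: 0:pt, 1:pt, 3:pt, 4:pt, 10:F, 11:pt, 12:pt, 13:pt, 14:F, 15:F, 16:F, 17:F, 18:pt, 19:pt, 20:pt, 21:F, 22:F, 23:F, 24:F
edges: (10,0,has); (10,3,has); (10,4,has); (14,0,has); (14,11,has); (14,13,has); (15,1,has); (15,11,has); (15,12,has); (16,3,has); (16,12,has); (16,13,has); (17,11,has); (17,12,has); (17,13,has); (21,0,has); (21,18,has); (21,20,has); (22,1,has); (22,18,has); (22,19,has); (23,4,has); (23,19,has); (23,20,has); (24,18,has); (24,19,has); (24,20,has)


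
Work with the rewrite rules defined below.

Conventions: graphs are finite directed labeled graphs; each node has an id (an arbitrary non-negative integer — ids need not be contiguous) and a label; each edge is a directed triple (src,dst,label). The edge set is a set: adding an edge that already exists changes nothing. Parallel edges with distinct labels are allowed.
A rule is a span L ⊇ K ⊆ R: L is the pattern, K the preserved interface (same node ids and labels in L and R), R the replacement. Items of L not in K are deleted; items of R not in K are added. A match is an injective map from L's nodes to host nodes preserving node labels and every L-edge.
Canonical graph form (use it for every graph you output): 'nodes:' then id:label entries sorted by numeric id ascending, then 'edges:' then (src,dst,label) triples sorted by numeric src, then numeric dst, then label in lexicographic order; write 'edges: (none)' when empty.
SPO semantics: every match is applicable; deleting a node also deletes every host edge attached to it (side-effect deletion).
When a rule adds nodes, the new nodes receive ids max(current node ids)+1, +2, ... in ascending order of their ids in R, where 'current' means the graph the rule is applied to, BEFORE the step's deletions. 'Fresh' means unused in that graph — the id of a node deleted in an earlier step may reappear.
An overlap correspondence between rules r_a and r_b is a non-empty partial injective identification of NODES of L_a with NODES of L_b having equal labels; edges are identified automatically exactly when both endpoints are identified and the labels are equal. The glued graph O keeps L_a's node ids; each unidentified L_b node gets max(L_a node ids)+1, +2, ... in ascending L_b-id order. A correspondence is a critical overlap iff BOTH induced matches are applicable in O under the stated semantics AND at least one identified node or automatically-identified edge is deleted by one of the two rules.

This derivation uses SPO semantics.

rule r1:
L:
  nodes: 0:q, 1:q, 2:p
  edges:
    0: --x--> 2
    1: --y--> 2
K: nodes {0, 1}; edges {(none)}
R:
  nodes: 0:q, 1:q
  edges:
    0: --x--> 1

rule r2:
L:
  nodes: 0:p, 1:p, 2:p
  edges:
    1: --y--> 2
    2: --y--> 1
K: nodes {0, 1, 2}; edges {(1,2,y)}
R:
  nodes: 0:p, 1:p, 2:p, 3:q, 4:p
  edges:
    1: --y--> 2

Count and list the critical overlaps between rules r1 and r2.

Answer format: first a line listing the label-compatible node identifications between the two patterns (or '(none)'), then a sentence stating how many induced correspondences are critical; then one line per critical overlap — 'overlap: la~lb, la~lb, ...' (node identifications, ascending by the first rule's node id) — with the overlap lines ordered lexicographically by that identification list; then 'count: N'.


label-compatible node identifications between L(r1) and L(r2): 2~0, 2~1, 2~2
3 of the induced correspondences are critical overlaps of r1 and r2.
overlap: 2~0
overlap: 2~1
overlap: 2~2
count: 3


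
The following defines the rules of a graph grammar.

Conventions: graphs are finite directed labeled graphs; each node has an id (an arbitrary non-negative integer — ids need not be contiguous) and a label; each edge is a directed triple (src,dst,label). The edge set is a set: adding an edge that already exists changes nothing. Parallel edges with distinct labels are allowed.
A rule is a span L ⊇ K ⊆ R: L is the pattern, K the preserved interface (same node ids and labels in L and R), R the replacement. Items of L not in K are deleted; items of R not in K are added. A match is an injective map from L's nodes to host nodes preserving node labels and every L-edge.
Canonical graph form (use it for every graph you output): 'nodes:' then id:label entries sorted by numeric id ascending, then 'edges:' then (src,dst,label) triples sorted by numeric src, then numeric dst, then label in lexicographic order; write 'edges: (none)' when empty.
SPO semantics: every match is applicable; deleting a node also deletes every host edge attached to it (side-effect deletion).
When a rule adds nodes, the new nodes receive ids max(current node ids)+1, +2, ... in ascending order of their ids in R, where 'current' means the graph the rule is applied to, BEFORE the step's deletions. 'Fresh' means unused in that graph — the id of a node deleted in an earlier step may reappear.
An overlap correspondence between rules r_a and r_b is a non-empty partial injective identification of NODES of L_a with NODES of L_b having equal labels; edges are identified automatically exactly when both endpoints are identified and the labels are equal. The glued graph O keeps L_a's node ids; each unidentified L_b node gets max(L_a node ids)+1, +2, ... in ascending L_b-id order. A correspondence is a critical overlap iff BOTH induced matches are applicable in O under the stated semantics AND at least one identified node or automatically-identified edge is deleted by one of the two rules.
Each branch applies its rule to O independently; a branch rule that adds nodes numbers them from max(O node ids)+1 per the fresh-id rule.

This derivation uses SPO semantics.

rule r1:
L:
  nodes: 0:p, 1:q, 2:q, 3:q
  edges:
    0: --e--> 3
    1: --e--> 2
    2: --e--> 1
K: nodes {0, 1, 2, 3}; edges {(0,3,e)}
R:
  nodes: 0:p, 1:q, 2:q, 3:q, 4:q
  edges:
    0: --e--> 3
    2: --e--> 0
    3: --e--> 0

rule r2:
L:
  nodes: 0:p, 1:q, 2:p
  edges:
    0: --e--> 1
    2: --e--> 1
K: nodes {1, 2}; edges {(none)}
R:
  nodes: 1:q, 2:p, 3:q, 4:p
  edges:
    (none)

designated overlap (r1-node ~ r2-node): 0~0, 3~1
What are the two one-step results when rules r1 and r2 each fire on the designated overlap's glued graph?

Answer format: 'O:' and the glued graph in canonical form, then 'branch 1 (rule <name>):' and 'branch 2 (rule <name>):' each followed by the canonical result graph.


O:
nodes: 0:p, 1:q, 2:q, 3:q, 4:p
edges: (0,3,e); (1,2,e); (2,1,e); (4,3,e)
branch 1 (rule r1):
nodes: 0:p, 1:q, 2:q, 3:q, 4:p, 5:q
edges: (0,3,e); (2,0,e); (3,0,e); (4,3,e)
branch 2 (rule r2):
nodes: 1:q, 2:q, 3:q, 4:p, 5:q, 6:p
edges: (1,2,e); (2,1,e)


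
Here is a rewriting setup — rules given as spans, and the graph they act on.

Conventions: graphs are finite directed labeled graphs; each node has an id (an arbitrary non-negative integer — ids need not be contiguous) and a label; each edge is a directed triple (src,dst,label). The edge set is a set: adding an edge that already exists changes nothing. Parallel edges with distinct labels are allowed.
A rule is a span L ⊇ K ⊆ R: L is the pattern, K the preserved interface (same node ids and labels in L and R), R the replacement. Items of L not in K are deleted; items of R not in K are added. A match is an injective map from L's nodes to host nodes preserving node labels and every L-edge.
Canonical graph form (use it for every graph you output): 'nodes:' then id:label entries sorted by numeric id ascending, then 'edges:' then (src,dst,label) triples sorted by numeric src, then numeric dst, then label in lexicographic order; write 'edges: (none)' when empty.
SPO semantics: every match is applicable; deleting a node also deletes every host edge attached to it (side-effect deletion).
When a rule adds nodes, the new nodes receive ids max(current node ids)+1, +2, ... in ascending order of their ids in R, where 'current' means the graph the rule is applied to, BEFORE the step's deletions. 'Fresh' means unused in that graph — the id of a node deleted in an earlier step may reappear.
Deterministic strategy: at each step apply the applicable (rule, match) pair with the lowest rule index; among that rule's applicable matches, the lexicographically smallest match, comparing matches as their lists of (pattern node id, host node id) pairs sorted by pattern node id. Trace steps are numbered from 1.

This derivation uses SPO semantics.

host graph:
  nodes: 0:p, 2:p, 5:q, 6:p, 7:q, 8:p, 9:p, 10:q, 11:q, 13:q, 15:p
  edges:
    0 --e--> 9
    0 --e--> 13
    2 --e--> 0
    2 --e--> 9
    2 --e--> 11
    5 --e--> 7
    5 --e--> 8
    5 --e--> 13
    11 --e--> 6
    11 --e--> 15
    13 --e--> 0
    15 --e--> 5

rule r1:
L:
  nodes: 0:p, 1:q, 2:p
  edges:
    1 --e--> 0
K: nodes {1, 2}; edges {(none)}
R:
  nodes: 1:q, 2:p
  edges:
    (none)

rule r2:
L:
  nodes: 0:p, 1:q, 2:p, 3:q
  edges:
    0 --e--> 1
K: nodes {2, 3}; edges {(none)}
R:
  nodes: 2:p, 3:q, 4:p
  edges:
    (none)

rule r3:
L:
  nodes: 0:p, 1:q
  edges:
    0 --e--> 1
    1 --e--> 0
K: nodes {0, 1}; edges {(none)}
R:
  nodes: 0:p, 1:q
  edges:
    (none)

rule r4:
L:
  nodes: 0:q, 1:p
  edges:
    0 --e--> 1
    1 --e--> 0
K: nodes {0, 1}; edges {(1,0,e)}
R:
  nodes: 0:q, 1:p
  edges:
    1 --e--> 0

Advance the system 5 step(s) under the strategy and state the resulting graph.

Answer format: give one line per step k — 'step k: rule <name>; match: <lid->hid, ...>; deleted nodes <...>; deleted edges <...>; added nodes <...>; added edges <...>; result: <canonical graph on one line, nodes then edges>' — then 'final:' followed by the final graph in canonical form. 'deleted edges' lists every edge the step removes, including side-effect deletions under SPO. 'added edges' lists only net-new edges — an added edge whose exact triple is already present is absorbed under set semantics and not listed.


step 1: rule r1; match: 0->0, 1->13, 2->2; deleted nodes 0; deleted edges (0,9,e); (0,13,e); (2,0,e); (13,0,e); added nodes (none); added edges (none); result: nodes: 2:p, 5:q, 6:p, 7:q, 8:p, 9:p, 10:q, 11:q, 13:q, 15:p edges: (2,9,e); (2,11,e); (5,7,e); (5,8,e); (5,13,e); (11,6,e); (11,15,e); (15,5,e)
step 2: rule r1; match: 0->6, 1->11, 2->2; deleted nodes 6; deleted edges (11,6,e); added nodes (none); added edges (none); result: nodes: 2:p, 5:q, 7:q, 8:p, 9:p, 10:q, 11:q, 13:q, 15:p edges: (2,9,e); (2,11,e); (5,7,e); (5,8,e); (5,13,e); (11,15,e); (15,5,e)
step 3: rule r1; match: 0->8, 1->5, 2->2; deleted nodes 8; deleted edges (5,8,e); added nodes (none); added edges (none); result: nodes: 2:p, 5:q, 7:q, 9:p, 10:q, 11:q, 13:q, 15:p edges: (2,9,e); (2,11,e); (5,7,e); (5,13,e); (11,15,e); (15,5,e)
step 4: rule r1; match: 0->15, 1->11, 2->2; deleted nodes 15; deleted edges (11,15,e); (15,5,e); added nodes (none); added edges (none); result: nodes: 2:p, 5:q, 7:q, 9:p, 10:q, 11:q, 13:q edges: (2,9,e); (2,11,e); (5,7,e); (5,13,e)
step 5: rule r2; match: 0->2, 1->11, 2->9, 3->5; deleted nodes 2, 11; deleted edges (2,9,e); (2,11,e); added nodes 14; added edges (none); result: nodes: 5:q, 7:q, 9:p, 10:q, 13:q, 14:p edges: (5,7,e); (5,13,e)
final:
nodes: 5:q, 7:q, 9:p, 10:q, 13:q, 14:p
edges: (5,7,e); (5,13,e)


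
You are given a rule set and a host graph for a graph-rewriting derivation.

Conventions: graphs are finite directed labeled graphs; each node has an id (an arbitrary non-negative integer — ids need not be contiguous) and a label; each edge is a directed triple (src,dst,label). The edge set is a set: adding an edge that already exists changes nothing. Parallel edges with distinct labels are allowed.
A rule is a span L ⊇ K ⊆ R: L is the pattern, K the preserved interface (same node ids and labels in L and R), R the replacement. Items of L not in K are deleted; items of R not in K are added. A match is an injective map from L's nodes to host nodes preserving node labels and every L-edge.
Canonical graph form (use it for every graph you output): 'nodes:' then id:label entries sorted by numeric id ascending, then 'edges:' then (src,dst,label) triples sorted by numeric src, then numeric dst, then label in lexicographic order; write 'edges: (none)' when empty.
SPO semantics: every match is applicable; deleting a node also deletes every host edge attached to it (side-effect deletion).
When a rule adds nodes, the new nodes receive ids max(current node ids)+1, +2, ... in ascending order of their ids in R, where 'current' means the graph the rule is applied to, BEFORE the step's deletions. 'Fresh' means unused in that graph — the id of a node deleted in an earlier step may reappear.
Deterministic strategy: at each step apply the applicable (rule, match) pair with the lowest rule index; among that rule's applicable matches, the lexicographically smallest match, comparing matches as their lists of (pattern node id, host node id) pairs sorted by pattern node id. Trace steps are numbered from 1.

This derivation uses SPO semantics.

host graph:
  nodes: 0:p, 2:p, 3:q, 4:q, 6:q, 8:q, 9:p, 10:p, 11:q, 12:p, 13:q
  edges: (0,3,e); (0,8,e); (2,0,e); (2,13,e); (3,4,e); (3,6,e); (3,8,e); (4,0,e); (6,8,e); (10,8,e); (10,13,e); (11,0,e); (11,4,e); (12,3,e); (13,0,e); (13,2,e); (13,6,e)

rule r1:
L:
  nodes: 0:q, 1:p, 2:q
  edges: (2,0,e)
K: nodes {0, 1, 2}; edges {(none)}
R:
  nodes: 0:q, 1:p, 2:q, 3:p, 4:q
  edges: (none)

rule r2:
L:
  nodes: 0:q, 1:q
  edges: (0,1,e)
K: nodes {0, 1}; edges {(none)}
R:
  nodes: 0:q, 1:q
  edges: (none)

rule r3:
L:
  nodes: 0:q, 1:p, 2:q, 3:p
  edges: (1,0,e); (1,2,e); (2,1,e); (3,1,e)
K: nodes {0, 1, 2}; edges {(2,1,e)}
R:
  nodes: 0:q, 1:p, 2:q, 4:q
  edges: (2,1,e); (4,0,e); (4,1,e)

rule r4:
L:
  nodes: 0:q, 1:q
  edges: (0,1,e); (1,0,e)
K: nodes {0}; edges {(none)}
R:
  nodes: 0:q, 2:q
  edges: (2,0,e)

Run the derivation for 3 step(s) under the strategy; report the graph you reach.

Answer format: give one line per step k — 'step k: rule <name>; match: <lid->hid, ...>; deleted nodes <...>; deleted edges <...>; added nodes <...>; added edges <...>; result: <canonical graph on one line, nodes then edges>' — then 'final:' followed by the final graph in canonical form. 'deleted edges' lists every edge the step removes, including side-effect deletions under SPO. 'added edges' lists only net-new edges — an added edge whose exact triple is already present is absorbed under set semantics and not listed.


step 1: rule r1; match: 0->4, 1->0, 2->3; deleted nodes (none); deleted edges (3,4,e); added nodes 14, 15; added edges (none); result: nodes: 0:p, 2:p, 3:q, 4:q, 6:q, 8:q, 9:p, 10:p, 11:q, 12:p, 13:q, 14:p, 15:q edges: (0,3,e); (0,8,e); (2,0,e); (2,13,e); (3,6,e); (3,8,e); (4,0,e); (6,8,e); (10,8,e); (10,13,e); (11,0,e); (11,4,e); (12,3,e); (13,0,e); (13,2,e); (13,6,e)
step 2: rule r1; match: 0->4, 1->0, 2->11; deleted nodes (none); deleted edges (11,4,e); added nodes 16, 17; added edges (none); result: nodes: 0:p, 2:p, 3:q, 4:q, 6:q, 8:q, 9:p, 10:p, 11:q, 12:p, 13:q, 14:p, 15:q, 16:p, 17:q edges: (0,3,e); (0,8,e); (2,0,e); (2,13,e); (3,6,e); (3,8,e); (4,0,e); (6,8,e); (10,8,e); (10,13,e); (11,0,e); (12,3,e); (13,0,e); (13,2,e); (13,6,e)
step 3: rule r1; match: 0->6, 1->0, 2->3; deleted nodes (none); deleted edges (3,6,e); added nodes 18, 19; added edges (none); result: nodes: 0:p, 2:p, 3:q, 4:q, 6:q, 8:q, 9:p, 10:p, 11:q, 12:p, 13:q, 14:p, 15:q, 16:p, 17:q, 18:p, 19:q edges: (0,3,e); (0,8,e); (2,0,e); (2,13,e); (3,8,e); (4,0,e); (6,8,e); (10,8,e); (10,13,e); (11,0,e); (12,3,e); (13,0,e); (13,2,e); (13,6,e)
final:
nodes: 0:p, 2:p, 3:q, 4:q, 6:q, 8:q, 9:p, 10:p, 11:q, 12:p, 13:q, 14:p, 15:q, 16:p, 17:q, 18:p, 19:q
edges: (0,3,e); (0,8,e); (2,0,e); (2,13,e); (3,8,e); (4,0,e); (6,8,e); (10,8,e); (10,13,e); (11,0,e); (12,3,e); (13,0,e); (13,2,e); (13,6,e)


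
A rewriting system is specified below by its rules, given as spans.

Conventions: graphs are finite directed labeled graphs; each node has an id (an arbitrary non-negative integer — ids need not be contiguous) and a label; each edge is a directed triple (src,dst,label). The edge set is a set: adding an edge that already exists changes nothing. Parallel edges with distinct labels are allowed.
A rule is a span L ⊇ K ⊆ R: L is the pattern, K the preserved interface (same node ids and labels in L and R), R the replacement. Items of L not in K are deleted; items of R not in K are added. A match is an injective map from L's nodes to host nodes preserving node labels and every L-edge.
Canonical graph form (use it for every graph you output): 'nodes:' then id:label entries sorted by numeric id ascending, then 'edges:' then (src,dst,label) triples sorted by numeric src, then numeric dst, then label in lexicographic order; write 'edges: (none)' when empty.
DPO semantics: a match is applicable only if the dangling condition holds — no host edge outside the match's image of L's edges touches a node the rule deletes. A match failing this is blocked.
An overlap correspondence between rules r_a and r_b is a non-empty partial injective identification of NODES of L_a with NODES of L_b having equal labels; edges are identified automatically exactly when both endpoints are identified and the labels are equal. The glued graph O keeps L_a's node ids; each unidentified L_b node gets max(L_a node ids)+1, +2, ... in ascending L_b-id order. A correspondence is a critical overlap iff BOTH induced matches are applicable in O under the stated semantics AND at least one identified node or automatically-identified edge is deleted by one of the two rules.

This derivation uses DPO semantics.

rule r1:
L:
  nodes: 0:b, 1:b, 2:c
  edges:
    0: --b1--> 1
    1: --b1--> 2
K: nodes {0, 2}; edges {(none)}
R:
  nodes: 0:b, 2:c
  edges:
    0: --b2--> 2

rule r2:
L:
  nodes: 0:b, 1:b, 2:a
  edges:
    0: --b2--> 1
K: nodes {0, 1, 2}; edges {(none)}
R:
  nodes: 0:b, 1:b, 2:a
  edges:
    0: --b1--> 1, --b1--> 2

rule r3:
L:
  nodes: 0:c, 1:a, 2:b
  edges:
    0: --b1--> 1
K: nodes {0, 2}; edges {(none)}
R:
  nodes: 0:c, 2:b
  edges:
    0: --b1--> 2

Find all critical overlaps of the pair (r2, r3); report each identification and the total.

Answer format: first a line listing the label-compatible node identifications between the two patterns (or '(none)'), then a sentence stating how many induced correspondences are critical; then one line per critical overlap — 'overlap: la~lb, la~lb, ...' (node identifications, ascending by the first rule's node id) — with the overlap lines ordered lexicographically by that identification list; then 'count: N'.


label-compatible node identifications between L(r2) and L(r3): 0~2, 1~2, 2~1
3 of the induced correspondences are critical overlaps of r2 and r3.
overlap: 0~2, 2~1
overlap: 1~2, 2~1
overlap: 2~1
count: 3


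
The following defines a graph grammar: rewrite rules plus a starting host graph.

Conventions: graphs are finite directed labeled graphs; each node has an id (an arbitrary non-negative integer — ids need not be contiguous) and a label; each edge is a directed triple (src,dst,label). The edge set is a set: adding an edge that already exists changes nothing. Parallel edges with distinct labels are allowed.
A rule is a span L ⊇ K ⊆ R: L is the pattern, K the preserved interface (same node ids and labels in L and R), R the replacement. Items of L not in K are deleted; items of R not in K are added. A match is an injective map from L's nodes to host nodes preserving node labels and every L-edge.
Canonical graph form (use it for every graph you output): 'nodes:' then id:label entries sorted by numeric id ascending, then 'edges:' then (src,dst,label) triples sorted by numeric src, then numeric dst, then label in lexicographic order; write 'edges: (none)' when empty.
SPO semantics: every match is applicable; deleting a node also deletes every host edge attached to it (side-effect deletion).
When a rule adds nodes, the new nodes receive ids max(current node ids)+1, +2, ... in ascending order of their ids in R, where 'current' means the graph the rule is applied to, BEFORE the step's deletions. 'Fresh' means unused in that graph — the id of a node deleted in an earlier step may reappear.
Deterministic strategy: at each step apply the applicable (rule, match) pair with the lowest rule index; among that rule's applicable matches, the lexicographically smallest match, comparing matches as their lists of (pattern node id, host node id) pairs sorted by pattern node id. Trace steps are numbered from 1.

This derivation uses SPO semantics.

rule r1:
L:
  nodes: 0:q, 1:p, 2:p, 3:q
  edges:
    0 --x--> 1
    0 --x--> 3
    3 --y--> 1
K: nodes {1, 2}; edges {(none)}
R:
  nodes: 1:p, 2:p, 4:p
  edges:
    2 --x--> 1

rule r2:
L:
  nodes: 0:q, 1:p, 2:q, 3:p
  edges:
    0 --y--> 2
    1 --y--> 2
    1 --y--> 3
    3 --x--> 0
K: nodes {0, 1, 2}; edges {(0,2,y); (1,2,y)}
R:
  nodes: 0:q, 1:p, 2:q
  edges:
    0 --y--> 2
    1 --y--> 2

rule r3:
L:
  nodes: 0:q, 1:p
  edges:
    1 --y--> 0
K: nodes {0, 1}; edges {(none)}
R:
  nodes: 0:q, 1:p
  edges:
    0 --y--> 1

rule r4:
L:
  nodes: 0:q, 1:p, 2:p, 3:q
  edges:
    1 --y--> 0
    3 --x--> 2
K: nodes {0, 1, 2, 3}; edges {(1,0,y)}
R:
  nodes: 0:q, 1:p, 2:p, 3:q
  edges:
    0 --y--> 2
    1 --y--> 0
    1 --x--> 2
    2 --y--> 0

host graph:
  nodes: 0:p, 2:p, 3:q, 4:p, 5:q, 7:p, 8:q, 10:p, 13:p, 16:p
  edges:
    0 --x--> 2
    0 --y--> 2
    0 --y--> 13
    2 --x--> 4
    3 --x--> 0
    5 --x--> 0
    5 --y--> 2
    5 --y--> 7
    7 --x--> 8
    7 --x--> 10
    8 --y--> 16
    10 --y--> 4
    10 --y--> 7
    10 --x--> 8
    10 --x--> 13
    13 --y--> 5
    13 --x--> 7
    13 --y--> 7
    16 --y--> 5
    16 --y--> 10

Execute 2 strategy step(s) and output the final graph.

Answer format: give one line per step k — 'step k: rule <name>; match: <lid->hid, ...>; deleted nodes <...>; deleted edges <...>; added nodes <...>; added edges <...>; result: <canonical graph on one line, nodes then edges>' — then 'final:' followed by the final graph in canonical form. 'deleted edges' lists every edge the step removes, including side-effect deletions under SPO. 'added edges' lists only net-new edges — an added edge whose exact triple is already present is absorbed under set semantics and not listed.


step 1: rule r3; match: 0->5, 1->13; deleted nodes (none); deleted edges (13,5,y); added nodes (none); added edges (5,13,y); result: nodes: 0:p, 2:p, 3:q, 4:p, 5:q, 7:p, 8:q, 10:p, 13:p, 16:p edges: (0,2,x); (0,2,y); (0,13,y); (2,4,x); (3,0,x); (5,0,x); (5,2,y); (5,7,y); (5,13,y); (7,8,x); (7,10,x); (8,16,y); (10,4,y); (10,7,y); (10,8,x); (10,13,x); (13,7,x); (13,7,y); (16,5,y); (16,10,y)
step 2: rule r3; match: 0->5, 1->16; deleted nodes (none); deleted edges (16,5,y); added nodes (none); added edges (5,16,y); result: nodes: 0:p, 2:p, 3:q, 4:p, 5:q, 7:p, 8:q, 10:p, 13:p, 16:p edges: (0,2,x); (0,2,y); (0,13,y); (2,4,x); (3,0,x); (5,0,x); (5,2,y); (5,7,y); (5,13,y); (5,16,y); (7,8,x); (7,10,x); (8,16,y); (10,4,y); (10,7,y); (10,8,x); (10,13,x); (13,7,x); (13,7,y); (16,10,y)
final:
nodes: 0:p, 2:p, 3:q, 4:p, 5:q, 7:p, 8:q, 10:p, 13:p, 16:p
edges: (0,2,x); (0,2,y); (0,13,y); (2,4,x); (3,0,x); (5,0,x); (5,2,y); (5,7,y); (5,13,y); (5,16,y); (7,8,x); (7,10,x); (8,16,y); (10,4,y); (10,7,y); (10,8,x); (10,13,x); (13,7,x); (13,7,y); (16,10,y)


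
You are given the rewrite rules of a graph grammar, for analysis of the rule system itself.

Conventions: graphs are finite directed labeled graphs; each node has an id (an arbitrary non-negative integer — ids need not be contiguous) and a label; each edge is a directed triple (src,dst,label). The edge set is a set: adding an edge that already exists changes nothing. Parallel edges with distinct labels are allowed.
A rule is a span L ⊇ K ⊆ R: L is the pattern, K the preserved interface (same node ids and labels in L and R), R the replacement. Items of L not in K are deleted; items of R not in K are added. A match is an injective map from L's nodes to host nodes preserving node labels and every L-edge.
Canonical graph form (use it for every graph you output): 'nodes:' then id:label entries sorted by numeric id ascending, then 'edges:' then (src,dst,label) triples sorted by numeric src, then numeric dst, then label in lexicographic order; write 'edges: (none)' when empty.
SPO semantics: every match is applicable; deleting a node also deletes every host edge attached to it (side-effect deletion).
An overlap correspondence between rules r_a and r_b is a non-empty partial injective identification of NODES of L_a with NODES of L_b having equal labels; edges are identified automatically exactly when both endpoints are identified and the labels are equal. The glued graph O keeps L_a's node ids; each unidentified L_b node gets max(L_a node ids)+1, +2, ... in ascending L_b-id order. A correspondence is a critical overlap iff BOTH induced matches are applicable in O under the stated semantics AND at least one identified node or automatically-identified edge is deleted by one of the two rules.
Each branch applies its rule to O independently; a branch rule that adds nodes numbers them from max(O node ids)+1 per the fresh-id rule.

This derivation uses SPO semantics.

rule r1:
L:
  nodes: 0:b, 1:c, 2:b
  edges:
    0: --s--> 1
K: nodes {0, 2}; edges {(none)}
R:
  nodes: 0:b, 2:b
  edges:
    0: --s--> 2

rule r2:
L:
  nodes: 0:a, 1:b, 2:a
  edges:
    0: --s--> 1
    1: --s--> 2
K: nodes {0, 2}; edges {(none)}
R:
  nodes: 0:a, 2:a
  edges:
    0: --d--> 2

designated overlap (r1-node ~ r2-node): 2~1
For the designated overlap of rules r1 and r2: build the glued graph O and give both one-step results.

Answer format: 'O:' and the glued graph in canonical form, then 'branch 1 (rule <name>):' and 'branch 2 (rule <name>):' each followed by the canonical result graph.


O:
nodes: 0:b, 1:c, 2:b, 3:a, 4:a
edges: (0,1,s); (2,4,s); (3,2,s)
branch 1 (rule r1):
nodes: 0:b, 2:b, 3:a, 4:a
edges: (0,2,s); (2,4,s); (3,2,s)
branch 2 (rule r2):
nodes: 0:b, 1:c, 3:a, 4:a
edges: (0,1,s); (3,4,d)


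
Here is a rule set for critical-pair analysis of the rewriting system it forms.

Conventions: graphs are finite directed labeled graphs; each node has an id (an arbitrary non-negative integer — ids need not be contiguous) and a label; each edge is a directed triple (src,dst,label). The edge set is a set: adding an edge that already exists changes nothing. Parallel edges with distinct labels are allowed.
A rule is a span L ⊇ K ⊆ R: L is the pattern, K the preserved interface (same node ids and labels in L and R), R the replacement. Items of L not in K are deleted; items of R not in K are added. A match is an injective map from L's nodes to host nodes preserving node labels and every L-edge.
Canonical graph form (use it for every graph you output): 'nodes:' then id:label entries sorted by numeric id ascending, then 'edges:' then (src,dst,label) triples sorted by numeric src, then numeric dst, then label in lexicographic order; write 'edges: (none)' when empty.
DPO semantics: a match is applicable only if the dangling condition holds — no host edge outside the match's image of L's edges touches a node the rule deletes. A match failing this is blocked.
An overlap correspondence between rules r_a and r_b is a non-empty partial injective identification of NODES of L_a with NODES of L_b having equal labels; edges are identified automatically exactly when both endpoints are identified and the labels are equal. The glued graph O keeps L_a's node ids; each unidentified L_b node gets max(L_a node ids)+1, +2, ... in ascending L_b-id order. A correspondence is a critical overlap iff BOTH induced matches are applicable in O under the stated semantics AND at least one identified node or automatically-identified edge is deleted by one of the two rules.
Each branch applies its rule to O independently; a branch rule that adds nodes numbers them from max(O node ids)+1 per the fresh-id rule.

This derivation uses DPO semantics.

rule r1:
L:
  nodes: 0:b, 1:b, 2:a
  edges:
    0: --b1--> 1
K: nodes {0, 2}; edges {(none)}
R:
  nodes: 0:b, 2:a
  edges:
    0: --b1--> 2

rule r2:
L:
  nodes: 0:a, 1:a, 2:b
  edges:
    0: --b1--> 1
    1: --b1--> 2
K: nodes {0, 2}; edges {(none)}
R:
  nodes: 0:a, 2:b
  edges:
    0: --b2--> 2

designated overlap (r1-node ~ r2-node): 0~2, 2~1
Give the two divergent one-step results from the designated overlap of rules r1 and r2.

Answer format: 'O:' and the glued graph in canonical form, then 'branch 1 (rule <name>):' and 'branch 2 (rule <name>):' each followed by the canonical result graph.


O:
nodes: 0:b, 1:b, 2:a, 3:a
edges: (0,1,b1); (2,0,b1); (3,2,b1)
branch 1 (rule r1):
nodes: 0:b, 2:a, 3:a
edges: (0,2,b1); (2,0,b1); (3,2,b1)
branch 2 (rule r2):
nodes: 0:b, 1:b, 3:a
edges: (0,1,b1); (3,0,b2)
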